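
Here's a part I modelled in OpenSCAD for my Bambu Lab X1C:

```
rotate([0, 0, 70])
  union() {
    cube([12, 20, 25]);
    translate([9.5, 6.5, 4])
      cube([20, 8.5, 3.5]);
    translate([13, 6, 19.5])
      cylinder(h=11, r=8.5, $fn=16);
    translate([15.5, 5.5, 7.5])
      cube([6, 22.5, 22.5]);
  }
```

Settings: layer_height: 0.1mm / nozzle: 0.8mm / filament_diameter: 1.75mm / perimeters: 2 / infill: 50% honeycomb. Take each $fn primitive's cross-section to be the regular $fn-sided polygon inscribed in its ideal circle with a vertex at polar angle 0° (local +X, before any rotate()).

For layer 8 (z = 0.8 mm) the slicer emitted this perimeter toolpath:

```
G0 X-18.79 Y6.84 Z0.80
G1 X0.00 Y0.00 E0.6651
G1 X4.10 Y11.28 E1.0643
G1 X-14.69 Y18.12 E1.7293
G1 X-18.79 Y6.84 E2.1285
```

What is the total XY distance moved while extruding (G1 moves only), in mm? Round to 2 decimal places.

64.00 mm

Sum the Euclidean lengths of each G1 segment: total = 64.00 mm.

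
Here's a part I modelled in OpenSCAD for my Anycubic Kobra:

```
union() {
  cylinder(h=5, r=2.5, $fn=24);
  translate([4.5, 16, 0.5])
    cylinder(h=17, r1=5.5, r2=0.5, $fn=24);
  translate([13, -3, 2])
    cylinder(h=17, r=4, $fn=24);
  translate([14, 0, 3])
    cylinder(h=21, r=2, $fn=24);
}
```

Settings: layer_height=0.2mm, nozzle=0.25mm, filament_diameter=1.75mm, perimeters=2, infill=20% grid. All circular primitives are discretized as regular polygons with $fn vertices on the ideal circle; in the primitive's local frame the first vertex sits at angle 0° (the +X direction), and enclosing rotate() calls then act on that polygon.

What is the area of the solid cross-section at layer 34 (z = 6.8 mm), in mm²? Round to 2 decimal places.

94.67 mm²

At z = 6.8 mm: the cylinder is not intersected at this z (z outside [0, 5]); the cone at (4.5, 16) (r1=5.5→r2=0.5) has section circumradius 3.647 here — a regular 24-gon (area = (24/2)·3.647²·sin(360°/24) = 41.31 mm²); the r=4 cylinder at (13, -3) contributes a regular 24-gon of circumradius 4 (area = (24/2)·4.000²·sin(360°/24) = 49.69 mm²); the cylinder at (14, 0): section is a regular 24-gon, circumradius r=2 (area = (24/2)·2.000²·sin(360°/24) = 12.42 mm²); Combining (union): the regions partially overlap — summed areas 103.43 mm² minus the doubly-counted overlap 8.76 mm² gives 94.67 mm² — area = 94.67 mm². Overall, the cross-section has 2 separate islands. Net area = 94.67 mm².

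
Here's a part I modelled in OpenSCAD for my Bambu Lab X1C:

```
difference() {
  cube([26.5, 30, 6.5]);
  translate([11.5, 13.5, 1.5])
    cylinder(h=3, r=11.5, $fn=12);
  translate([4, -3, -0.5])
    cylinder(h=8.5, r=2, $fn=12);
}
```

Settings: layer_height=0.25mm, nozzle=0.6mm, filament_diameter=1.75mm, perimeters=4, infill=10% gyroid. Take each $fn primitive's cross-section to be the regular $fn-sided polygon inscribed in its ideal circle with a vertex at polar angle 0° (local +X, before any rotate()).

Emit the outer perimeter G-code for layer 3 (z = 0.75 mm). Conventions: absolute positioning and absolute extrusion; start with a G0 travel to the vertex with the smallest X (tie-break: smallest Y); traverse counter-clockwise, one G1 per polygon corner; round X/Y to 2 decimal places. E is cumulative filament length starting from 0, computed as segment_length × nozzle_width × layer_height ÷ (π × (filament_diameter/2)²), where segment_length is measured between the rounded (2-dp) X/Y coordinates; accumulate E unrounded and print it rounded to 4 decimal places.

G0 X0.00 Y0.00 Z0.75
G1 X26.50 Y0.00 E1.6526
G1 X26.50 Y30.00 E3.5235
G1 X0.00 Y30.00 E5.1761
G1 X0.00 Y0.00 E7.0470

At z = 0.75 mm: the cube is present — its section is the full 26.5×30 rectangle; the cylinder at (11.5, 13.5) is not intersected at this z (z outside [1.5, 4.5]); the cylinder at (4, -3): section is a regular 12-gon, circumradius r=2; Taking the first minus the rest: starting from the 26.5×30 cube, the r=2 cylinder at (4, -3) misses the remaining region (no effect) — 1 connected region. The outline is a single polygon with 4 vertices. Extrusion per mm of travel: 0.6 × 0.25 / (π × 0.875²) = 0.062363. Accumulating E over each segment gives final E = 7.0470.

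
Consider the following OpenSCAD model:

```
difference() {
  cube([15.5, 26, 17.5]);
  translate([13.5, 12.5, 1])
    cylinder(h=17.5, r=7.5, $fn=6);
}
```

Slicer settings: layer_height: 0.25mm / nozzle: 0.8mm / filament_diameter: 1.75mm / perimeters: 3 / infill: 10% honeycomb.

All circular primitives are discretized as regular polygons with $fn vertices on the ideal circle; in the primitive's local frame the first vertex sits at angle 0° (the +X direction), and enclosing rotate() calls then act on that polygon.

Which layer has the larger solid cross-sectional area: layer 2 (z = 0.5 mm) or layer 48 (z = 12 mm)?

Layer 2 (z = 0.5): the cube (footprint 15.5×26) is included at this height (area 403.00 mm²); the cylinder at (13.5, 12.5) is not intersected at this z (z outside [1, 18.5]); Subtracting the remaining from the first: none of the subtracted shapes is present at this height, so the 15.5×26 cube is unchanged — area = 403.00 mm². So its area = 403.00 mm². Layer 48 (z = 12): the cube (footprint 15.5×26) is included at this height (area 403.00 mm²); the cylinder at (13.5, 12.5): section is a regular 6-gon, circumradius r=7.5 (area = (6/2)·7.500²·sin(360°/6) = 146.14 mm²); After the difference (first − rest): starting from the 15.5×26 cube (403.00 mm²), the r=7.5 cylinder at (13.5, 12.5) partially overlaps it — only the 99.05 mm² overlap (of its 146.14 mm²) is removed, clipping the outline — area = 303.95 mm². So its area = 303.95 mm². Layer 2 is larger (403.00 vs 303.95 mm²).

layer 2 (z = 0.5 mm)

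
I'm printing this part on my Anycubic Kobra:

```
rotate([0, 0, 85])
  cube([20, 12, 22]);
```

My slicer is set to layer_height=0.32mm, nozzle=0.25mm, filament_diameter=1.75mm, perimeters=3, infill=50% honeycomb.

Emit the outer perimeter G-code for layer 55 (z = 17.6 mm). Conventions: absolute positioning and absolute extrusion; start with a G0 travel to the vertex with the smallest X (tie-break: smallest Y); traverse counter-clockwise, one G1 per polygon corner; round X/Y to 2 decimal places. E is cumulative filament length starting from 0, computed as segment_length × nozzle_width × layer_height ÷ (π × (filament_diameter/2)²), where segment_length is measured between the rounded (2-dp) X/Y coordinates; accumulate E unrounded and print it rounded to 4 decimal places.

At z = 17.6 mm: the cube (footprint 20×12) is included at this height; (whole slice rotated 85° about Z — lengths, areas and connectivity unchanged). The outline is a single polygon with 4 vertices. Extrusion per mm of travel: 0.25 × 0.32 / (π × 0.875²) = 0.033260. Accumulating E over each segment gives final E = 2.1281.

G0 X-11.95 Y1.05 Z17.60
G1 X0.00 Y0.00 E0.3990
G1 X1.74 Y19.92 E1.0641
G1 X-10.21 Y20.97 E1.4630
G1 X-11.95 Y1.05 E2.1281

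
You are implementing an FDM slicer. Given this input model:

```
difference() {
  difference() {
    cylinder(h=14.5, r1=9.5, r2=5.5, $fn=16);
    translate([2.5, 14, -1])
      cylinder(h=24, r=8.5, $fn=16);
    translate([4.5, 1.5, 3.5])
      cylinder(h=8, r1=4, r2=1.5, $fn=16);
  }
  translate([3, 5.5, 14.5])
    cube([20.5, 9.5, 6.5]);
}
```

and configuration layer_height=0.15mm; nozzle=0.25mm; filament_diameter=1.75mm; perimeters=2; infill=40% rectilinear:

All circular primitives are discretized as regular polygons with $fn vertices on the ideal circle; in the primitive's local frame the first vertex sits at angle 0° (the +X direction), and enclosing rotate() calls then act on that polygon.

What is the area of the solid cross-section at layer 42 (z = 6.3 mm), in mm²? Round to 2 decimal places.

145.74 mm²

At z = 6.3 mm: the cone (r1=9.5→r2=5.5) has section circumradius 7.762 here — a regular 16-gon (area = (16/2)·7.762²·sin(360°/16) = 184.45 mm²); the cylinder at (2.5, 14): section is a regular 16-gon, circumradius r=8.5 (area = (16/2)·8.500²·sin(360°/16) = 221.19 mm²); the cone at (4.5, 1.5) contributes a regular 16-gon of circumradius 3.125 (interpolated between r1=4 and r2=1.5 at t=0.350) (area = (16/2)·3.125²·sin(360°/16) = 29.90 mm²); Taking the first minus the rest: starting from the cone (184.45 mm²), the r=8.5 cylinder at (2.5, 14) partially overlaps it — only the 9.09 mm² overlap (of its 221.19 mm²) is removed, clipping the outline; the cone at (4.5, 1.5) partially overlaps it — only the 29.62 mm² overlap (of its 29.90 mm²) is removed, clipping the outline — area = 145.74 mm²; the cube at (3, 5.5) is absent (z outside [14.5, 21]); Taking the first minus the rest: none of the subtracted shapes is present at this height, so that combined region is unchanged — area = 145.74 mm². Overall, the cross-section is a single solid region. Net area = 145.74 mm².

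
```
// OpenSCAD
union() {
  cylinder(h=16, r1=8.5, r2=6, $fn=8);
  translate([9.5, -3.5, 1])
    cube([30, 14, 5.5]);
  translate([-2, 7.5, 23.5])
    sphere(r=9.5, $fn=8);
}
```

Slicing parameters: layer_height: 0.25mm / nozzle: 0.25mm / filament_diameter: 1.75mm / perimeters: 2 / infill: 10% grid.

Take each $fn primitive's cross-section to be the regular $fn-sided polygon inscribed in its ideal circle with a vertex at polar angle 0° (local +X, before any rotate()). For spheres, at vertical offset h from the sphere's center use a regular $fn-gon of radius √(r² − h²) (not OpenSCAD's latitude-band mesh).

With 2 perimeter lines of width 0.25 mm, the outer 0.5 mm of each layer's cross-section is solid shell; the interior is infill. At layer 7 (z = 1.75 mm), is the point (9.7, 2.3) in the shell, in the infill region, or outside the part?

shell

At z = 1.75 mm: the cone contributes a regular 8-gon of circumradius 8.227 (interpolated between r1=8.5 and r2=6 at t=0.109); the 30×14 cube at (9.5, -3.5) contributes its full rectangle; the sphere at (-2, 7.5) does not reach this height (|z−center|=21.750 > r=9.5); Combining (union): the 2 present regions are separate (no shared area or edge), so areas and boundary lengths simply add and each stays a separate island — 2 connected regions. Overall, the cross-section has 2 separate islands. The nearest boundary edge runs (9.50, -3.50)→(9.50, 10.50); distance from the point to it = 0.20 mm. (Shell/infill is judged within the island containing the point — the largest one.) The point is inside the cross-section, 0.20 mm from the nearest boundary — within the 0.5 mm shell band (2 × 0.25).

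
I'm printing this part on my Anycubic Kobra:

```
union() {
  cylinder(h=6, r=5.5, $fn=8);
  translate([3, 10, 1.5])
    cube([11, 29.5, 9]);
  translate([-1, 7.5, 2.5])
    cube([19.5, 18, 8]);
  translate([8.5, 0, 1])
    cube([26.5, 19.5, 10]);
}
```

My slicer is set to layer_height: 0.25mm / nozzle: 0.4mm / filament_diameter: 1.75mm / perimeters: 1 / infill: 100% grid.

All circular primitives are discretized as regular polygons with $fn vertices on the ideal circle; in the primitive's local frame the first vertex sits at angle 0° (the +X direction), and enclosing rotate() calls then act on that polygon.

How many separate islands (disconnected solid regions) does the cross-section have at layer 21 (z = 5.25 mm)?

At z = 5.25 mm: the r=5.5 cylinder gives a regular 8-gon of circumradius 5.5 (constant along its height); the cube at (3, 10) (footprint 11×29.5) is included at this height; the 19.5×18 cube at (-1, 7.5) contributes its full rectangle; the cube at (8.5, 0) is present — its section is the full 26.5×19.5 rectangle; Combining (union): the regions partially overlap (shared area 290.50 mm²), so overlapping operands fuse into one piece — 2 connected regions. Overall, the cross-section has 2 separate islands. Island count = 2.

2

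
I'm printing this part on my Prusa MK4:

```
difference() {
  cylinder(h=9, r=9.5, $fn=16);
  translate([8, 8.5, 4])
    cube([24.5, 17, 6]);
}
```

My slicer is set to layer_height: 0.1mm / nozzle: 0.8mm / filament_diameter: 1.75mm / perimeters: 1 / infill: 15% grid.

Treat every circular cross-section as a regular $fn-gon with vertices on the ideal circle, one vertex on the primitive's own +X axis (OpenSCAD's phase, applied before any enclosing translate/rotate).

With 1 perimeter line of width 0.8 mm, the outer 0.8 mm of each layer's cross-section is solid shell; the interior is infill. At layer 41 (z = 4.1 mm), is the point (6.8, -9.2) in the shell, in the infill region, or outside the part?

At z = 4.1 mm: the cylinder: section is a regular 16-gon, circumradius r=9.5; the cube at (8, 8.5) (footprint 24.5×17) is included at this height; Taking the first minus the rest: starting from the r=9.5 cylinder, the 24.5×17 cube at (8, 8.5) misses the remaining region (no effect) — 1 connected region. Overall, the cross-section is a single solid region. The nearest boundary edge runs (6.72, -6.72)→(3.64, -8.78); distance from the point to it = 2.11 mm. The point is not inside any of the regions above, so it lies outside the cross-section (2.11 mm from the nearest boundary).

outside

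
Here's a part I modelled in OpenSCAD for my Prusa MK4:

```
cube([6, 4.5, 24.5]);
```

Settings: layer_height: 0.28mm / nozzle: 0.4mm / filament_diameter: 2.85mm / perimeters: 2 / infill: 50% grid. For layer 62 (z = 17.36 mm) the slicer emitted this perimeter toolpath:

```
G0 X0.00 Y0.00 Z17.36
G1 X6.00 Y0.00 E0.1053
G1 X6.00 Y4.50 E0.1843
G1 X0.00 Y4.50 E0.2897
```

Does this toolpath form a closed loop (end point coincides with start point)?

no

Start point (G0): (0.00, 0.00). End point (last G1): the path does not return to the start — open.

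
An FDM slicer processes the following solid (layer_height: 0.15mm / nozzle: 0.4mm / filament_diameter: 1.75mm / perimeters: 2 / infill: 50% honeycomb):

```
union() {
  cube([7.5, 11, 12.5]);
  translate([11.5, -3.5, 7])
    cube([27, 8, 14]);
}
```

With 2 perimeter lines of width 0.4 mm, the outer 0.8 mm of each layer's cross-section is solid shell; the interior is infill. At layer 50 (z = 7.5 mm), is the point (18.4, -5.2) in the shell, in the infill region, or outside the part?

At z = 7.5 mm: the 7.5×11 cube contributes its full rectangle; the cube at (11.5, -3.5) (footprint 27×8) is included at this height; Combining (union): the 2 present regions are separate (no shared area or edge), so areas and boundary lengths simply add and each stays a separate island — 2 connected regions. Overall, the cross-section has 2 separate islands. The nearest boundary edge runs (38.50, -3.50)→(11.50, -3.50); distance from the point to it = 1.70 mm. The point is not inside any of the regions above, so it lies outside the cross-section (1.70 mm from the nearest boundary).

outside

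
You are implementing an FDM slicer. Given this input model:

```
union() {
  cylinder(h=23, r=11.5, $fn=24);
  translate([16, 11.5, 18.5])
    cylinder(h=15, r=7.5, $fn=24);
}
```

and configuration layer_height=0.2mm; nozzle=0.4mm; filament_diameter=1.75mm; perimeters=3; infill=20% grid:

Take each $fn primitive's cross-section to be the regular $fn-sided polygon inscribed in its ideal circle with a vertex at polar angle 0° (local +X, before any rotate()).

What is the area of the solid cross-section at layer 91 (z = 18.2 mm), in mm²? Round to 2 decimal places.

At z = 18.2 mm: the cylinder: section is a regular 24-gon, circumradius r=11.5 (area = (24/2)·11.500²·sin(360°/24) = 410.75 mm²); the cylinder at (16, 11.5) does not reach this height (z outside [18.5, 33.5]); Merging all regions: only the r=11.5 cylinder is present, so the union is just that shape — area = 410.75 mm². Overall, the cross-section is a single solid region. Net area = 410.75 mm².

410.75 mm²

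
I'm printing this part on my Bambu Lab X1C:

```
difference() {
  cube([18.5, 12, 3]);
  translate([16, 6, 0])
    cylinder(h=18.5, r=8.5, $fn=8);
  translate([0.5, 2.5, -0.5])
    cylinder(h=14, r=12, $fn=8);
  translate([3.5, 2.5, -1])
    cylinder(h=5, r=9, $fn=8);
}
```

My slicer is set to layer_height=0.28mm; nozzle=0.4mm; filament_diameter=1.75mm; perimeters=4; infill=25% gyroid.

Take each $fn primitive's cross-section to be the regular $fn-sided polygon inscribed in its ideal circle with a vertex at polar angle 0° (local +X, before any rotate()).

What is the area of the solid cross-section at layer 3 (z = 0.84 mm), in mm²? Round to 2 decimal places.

2.25 mm²

At z = 0.84 mm: the cube is present — its section is the full 18.5×12 rectangle (area 222.00 mm²); the cylinder at (16, 6): section is a regular 8-gon, circumradius r=8.5 (area = (8/2)·8.500²·sin(360°/8) = 204.35 mm²); the r=12 cylinder at (0.5, 2.5) gives a regular 8-gon of circumradius 12 (constant along its height) (area = (8/2)·12.000²·sin(360°/8) = 407.29 mm²); the r=9 cylinder at (3.5, 2.5) contributes a regular 8-gon of circumradius 9 (area = (8/2)·9.000²·sin(360°/8) = 229.10 mm²); Subtracting the remaining from the first: starting from the 18.5×12 cube (222.00 mm²), the r=8.5 cylinder at (16, 6) partially overlaps it — only the 117.09 mm² overlap (of its 204.35 mm²) is removed, clipping the outline; the r=12 cylinder at (0.5, 2.5) partially overlaps it — only the 102.66 mm² overlap (of its 407.29 mm²) is removed, clipping the outline; the r=9 cylinder at (3.5, 2.5) misses the remaining region (no effect) — area = 2.25 mm². Overall, the cross-section is a single solid region. Net area = 2.25 mm².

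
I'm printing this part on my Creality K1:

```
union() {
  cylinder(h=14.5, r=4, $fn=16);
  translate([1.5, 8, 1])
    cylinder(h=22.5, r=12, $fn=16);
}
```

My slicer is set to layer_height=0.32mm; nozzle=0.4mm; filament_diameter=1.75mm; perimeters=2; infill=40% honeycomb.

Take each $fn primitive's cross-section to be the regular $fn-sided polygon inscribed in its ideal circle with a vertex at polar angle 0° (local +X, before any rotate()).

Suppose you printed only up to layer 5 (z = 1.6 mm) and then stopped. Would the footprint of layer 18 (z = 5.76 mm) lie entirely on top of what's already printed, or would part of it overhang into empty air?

Compare the two slices. At z = 1.6: the cylinder: section is a regular 16-gon, circumradius r=4 (area = (16/2)·4.000²·sin(360°/16) = 48.98 mm²); the r=12 cylinder at (1.5, 8) gives a regular 16-gon of circumradius 12 (constant along its height) (area = (16/2)·12.000²·sin(360°/16) = 440.85 mm²); Combining (union): the regions partially overlap — summed areas 489.83 mm² minus the doubly-counted overlap 48.32 mm² gives 441.51 mm² — area = 441.51 mm². At z = 5.76: the r=4 cylinder contributes a regular 16-gon of circumradius 4 (area = (16/2)·4.000²·sin(360°/16) = 48.98 mm²); the cylinder at (1.5, 8): section is a regular 16-gon, circumradius r=12 (area = (16/2)·12.000²·sin(360°/16) = 440.85 mm²); Combining (union): the regions partially overlap — summed areas 489.83 mm² minus the doubly-counted overlap 48.32 mm² gives 441.51 mm² — area = 441.51 mm². Checking containment: the cross-section at z = 5.76 is a subset of the cross-section at z = 1.6.

entirely on top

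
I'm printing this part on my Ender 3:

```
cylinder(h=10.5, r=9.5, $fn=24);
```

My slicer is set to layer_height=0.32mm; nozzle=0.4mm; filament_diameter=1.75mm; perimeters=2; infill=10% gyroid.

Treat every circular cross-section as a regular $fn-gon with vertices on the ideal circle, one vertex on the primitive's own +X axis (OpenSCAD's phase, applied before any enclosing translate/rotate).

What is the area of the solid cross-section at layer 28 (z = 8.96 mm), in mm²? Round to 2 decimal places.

At z = 8.96 mm: the cylinder: section is a regular 24-gon, circumradius r=9.5 (area = (24/2)·9.500²·sin(360°/24) = 280.30 mm²). Overall, the cross-section is a single solid region. Net area = 280.30 mm².

280.30 mm²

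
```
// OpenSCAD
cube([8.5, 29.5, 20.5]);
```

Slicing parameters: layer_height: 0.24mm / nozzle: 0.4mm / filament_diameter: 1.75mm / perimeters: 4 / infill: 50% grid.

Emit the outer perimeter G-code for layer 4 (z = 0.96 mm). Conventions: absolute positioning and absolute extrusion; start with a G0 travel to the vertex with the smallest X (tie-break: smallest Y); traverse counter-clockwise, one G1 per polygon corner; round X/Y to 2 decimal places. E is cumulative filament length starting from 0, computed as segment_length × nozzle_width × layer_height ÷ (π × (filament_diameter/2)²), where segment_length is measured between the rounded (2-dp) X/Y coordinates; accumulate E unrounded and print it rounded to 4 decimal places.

G0 X0.00 Y0.00 Z0.96
G1 X8.50 Y0.00 E0.3393
G1 X8.50 Y29.50 E1.5167
G1 X0.00 Y29.50 E1.8559
G1 X0.00 Y0.00 E3.0333

At z = 0.96 mm: the cube (footprint 8.5×29.5) is included at this height. The outline is a single polygon with 4 vertices. Extrusion per mm of travel: 0.4 × 0.24 / (π × 0.875²) = 0.039912. Accumulating E over each segment gives final E = 3.0333.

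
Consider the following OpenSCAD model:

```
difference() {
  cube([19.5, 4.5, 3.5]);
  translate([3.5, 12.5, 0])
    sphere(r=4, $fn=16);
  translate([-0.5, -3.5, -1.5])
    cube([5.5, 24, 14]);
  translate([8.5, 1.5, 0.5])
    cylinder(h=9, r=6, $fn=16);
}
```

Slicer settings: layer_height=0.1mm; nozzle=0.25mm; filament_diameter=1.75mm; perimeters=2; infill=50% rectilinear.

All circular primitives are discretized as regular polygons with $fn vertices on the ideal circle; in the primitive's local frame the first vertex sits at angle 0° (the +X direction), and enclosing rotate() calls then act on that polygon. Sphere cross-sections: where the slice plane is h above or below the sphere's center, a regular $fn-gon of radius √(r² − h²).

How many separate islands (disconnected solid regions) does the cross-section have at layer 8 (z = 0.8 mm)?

At z = 0.8 mm: the 19.5×4.5 cube contributes its full rectangle; the r=4 sphere at (3.5, 12.5) contributes a regular 16-gon of circumradius √(4²−0.8²) = 3.919; the cube at (-0.5, -3.5) is present — its section is the full 5.5×24 rectangle; the r=6 cylinder at (8.5, 1.5) gives a regular 16-gon of circumradius 6 (constant along its height); Taking the first minus the rest: starting from the 19.5×4.5 cube, the r=4 sphere at (3.5, 12.5) misses the remaining region (no effect); the 5.5×24 cube at (-0.5, -3.5) partially overlaps it — only the 22.50 mm² overlap (of its 132.00 mm²) is removed, clipping the outline; the r=6 cylinder at (8.5, 1.5) partially overlaps it — only the 41.51 mm² overlap (of its 110.21 mm²) is removed, clipping the outline — 1 connected region. Overall, the cross-section is a single solid region. Island count = 1.

1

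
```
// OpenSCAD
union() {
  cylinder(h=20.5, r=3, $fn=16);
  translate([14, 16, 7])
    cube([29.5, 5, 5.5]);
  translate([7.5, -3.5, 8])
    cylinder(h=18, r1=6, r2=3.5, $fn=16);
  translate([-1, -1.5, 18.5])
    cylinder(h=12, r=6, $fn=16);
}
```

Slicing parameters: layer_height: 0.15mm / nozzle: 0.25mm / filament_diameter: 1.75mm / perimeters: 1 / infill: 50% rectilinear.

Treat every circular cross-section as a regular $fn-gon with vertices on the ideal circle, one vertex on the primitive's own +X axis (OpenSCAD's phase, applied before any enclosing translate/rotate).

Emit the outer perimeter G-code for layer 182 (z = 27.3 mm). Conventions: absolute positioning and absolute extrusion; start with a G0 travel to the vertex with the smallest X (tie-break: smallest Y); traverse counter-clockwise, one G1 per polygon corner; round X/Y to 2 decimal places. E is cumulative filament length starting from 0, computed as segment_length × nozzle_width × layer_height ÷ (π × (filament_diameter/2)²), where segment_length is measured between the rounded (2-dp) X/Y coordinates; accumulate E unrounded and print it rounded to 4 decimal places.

G0 X-7.00 Y-1.50 Z27.30
G1 X-6.54 Y-3.80 E0.0366
G1 X-5.24 Y-5.74 E0.0730
G1 X-3.30 Y-7.04 E0.1094
G1 X-1.00 Y-7.50 E0.1460
G1 X1.30 Y-7.04 E0.1825
G1 X3.24 Y-5.74 E0.2189
G1 X4.54 Y-3.80 E0.2553
G1 X5.00 Y-1.50 E0.2919
G1 X4.54 Y0.80 E0.3285
G1 X3.24 Y2.74 E0.3649
G1 X1.30 Y4.04 E0.4013
G1 X-1.00 Y4.50 E0.4379
G1 X-3.30 Y4.04 E0.4744
G1 X-5.24 Y2.74 E0.5108
G1 X-6.54 Y0.80 E0.5473
G1 X-7.00 Y-1.50 E0.5838

At z = 27.3 mm: the cylinder is absent (z outside [0, 20.5]); the cube at (14, 16) is absent (z outside [7, 12.5]); the cone at (7.5, -3.5) does not reach this height (z outside [8, 26]); the r=6 cylinder at (-1, -1.5) gives a regular 16-gon of circumradius 6 (constant along its height); Taking the union: only the r=6 cylinder at (-1, -1.5) is present, so the union is just that shape — 1 connected region. The outline is a single polygon with 16 vertices. Extrusion per mm of travel: 0.25 × 0.15 / (π × 0.875²) = 0.015591. Accumulating E over each segment gives final E = 0.5838.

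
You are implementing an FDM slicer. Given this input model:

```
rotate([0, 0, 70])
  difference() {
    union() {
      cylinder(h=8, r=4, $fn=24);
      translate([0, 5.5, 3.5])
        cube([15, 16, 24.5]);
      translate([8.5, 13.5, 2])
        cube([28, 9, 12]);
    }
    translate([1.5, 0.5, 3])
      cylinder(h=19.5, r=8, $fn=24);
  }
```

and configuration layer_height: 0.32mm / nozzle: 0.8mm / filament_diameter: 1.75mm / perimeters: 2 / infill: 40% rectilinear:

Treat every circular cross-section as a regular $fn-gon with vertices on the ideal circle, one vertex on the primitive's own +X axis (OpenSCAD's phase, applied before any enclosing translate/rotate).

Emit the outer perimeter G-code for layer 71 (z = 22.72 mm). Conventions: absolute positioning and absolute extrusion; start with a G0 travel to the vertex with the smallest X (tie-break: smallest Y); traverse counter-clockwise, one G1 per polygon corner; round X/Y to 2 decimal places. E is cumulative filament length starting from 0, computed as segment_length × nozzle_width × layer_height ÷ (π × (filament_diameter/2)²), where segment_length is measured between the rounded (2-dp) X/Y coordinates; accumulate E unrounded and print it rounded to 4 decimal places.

At z = 22.72 mm: the cylinder is not intersected at this z (z outside [0, 8]); the 15×16 cube at (0, 5.5) contributes its full rectangle; the cube at (8.5, 13.5) does not reach this height (z outside [2, 14]); Merging all regions: only the 15×16 cube at (0, 5.5) is present, so the union is just that shape — 1 connected region; the cylinder at (1.5, 0.5) is not intersected at this z (z outside [3, 22.5]); Subtracting the remaining from the first: none of the subtracted shapes is present at this height, so that combined region is unchanged — 1 connected region; (whole slice rotated 70° about Z — lengths, areas and connectivity unchanged). The outline is a single polygon with 4 vertices. Extrusion per mm of travel: 0.8 × 0.32 / (π × 0.875²) = 0.106432. Accumulating E over each segment gives final E = 6.5985.

G0 X-20.20 Y7.35 Z22.72
G1 X-5.17 Y1.88 E1.7023
G1 X-0.04 Y15.98 E3.2993
G1 X-15.07 Y21.45 E5.0016
G1 X-20.20 Y7.35 E6.5985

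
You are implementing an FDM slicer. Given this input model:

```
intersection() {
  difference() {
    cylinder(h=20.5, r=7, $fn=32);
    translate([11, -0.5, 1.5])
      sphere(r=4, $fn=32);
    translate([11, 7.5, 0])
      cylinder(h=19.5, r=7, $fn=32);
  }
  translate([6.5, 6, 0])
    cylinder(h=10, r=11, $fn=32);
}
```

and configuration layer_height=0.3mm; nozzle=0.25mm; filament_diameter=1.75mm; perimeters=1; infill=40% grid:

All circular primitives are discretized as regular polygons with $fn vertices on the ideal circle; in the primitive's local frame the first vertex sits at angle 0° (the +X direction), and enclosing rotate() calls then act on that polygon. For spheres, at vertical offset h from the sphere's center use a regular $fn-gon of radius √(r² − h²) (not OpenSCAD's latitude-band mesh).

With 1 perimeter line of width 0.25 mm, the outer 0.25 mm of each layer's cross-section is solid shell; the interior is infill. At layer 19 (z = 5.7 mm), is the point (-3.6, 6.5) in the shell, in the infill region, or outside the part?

outside

At z = 5.7 mm: the cylinder: section is a regular 32-gon, circumradius r=7; the sphere at (11, -0.5) does not reach this height (|z−center|=4.200 > r=4); the r=7 cylinder at (11, 7.5) contributes a regular 32-gon of circumradius 7; Taking the first minus the rest: starting from the r=7 cylinder, the r=7 cylinder at (11, 7.5) partially overlaps it — only the 1.79 mm² overlap (of its 152.95 mm²) is removed, clipping the outline — 1 connected region; the r=11 cylinder at (6.5, 6) contributes a regular 32-gon of circumradius 11; Keeping only the common overlap: the r=11 cylinder at (6.5, 6) partially overlaps the result so far; clipping to the common part keeps 93.18 mm² — 1 connected region. Overall, the cross-section is a single solid region. The nearest boundary edge runs (-3.89, 5.82)→(-2.68, 6.47); distance from the point to it = 0.46 mm. The point is not inside any of the regions above, so it lies outside the cross-section (0.46 mm from the nearest boundary).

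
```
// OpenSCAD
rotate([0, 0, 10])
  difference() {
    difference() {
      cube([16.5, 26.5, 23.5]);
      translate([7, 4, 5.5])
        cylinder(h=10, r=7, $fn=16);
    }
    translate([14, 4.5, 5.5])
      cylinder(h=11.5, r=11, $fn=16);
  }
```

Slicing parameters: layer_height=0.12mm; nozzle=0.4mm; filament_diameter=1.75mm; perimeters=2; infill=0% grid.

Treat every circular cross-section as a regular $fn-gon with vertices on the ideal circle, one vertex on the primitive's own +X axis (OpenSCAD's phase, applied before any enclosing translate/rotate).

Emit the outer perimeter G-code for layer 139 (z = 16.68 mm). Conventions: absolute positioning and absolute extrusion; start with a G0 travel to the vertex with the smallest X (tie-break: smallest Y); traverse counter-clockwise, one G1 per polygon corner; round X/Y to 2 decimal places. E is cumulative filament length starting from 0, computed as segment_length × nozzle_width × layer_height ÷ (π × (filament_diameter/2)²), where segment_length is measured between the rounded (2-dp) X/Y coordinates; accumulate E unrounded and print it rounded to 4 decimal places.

At z = 16.68 mm: the cube (footprint 16.5×26.5) is included at this height; the cylinder at (7, 4) is absent (z outside [5.5, 15.5]); Taking the first minus the rest: none of the subtracted shapes is present at this height, so the 16.5×26.5 cube is unchanged — 1 connected region; the r=11 cylinder at (14, 4.5) gives a regular 16-gon of circumradius 11 (constant along its height); After the difference (first − rest): starting from the result so far, the r=11 cylinder at (14, 4.5) partially overlaps it — only the 178.20 mm² overlap (of its 370.44 mm²) is removed, clipping the outline — 1 connected region; (rotated 10° about Z; rotation is an isometry so areas/perimeters/island counts are preserved). The outline is a single polygon with 11 vertices. Extrusion per mm of travel: 0.4 × 0.12 / (π × 0.875²) = 0.019956. Accumulating E over each segment gives final E = 1.6539.

G0 X-4.60 Y26.10 Z16.68
G1 X0.00 Y0.00 E0.5289
G1 X3.97 Y0.70 E0.6093
G1 X3.73 Y0.95 E0.6162
G1 X2.17 Y4.95 E0.7019
G1 X2.27 Y9.24 E0.7876
G1 X4.00 Y13.17 E0.8732
G1 X7.10 Y16.14 E0.9589
G1 X11.10 Y17.70 E1.0446
G1 X13.64 Y17.64 E1.0953
G1 X11.65 Y28.96 E1.3247
G1 X-4.60 Y26.10 E1.6539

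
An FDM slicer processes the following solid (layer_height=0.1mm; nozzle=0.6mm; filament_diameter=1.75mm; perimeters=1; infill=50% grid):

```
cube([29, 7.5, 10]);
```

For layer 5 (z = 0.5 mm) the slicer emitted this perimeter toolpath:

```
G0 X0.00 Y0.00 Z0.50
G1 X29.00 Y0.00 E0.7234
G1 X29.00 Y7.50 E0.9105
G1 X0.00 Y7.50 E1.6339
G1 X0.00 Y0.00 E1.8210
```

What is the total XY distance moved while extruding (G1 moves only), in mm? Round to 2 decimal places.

Sum the Euclidean lengths of each G1 segment: total = 73.00 mm.

73.00 mm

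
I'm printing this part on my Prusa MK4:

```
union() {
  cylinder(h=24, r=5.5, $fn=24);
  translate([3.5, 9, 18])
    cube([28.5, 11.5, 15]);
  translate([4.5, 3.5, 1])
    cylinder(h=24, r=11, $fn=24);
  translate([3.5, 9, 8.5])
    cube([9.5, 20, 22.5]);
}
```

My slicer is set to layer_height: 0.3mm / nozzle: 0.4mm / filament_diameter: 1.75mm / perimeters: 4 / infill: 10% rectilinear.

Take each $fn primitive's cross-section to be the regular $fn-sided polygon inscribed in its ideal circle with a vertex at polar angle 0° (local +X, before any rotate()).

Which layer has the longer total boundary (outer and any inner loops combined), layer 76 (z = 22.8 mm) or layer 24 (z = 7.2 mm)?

Layer 76 (z = 22.8): the r=5.5 cylinder gives a regular 24-gon of circumradius 5.5 (constant along its height) (perimeter = 2·24·5.500·sin(180°/24) = 34.46 mm); the 28.5×11.5 cube at (3.5, 9) contributes its full rectangle (perimeter 80.00 mm); the r=11 cylinder at (4.5, 3.5) gives a regular 24-gon of circumradius 11 (constant along its height) (perimeter = 2·24·11.000·sin(180°/24) = 68.92 mm); the 9.5×20 cube at (3.5, 9) contributes its full rectangle (perimeter 59.00 mm); Combining (union): the regions partially overlap (shared area 244.41 mm²), so the edge portions inside another operand are dropped and the merged outline is re-measured after clipping — boundary = 137.62 mm. So its perimeter = 137.62 mm. Layer 24 (z = 7.2): the r=5.5 cylinder contributes a regular 24-gon of circumradius 5.5 (perimeter = 2·24·5.500·sin(180°/24) = 34.46 mm); the cube at (3.5, 9) is absent (z outside [18, 33]); the cylinder at (4.5, 3.5): section is a regular 24-gon, circumradius r=11 (perimeter = 2·24·11.000·sin(180°/24) = 68.92 mm); the cube at (3.5, 9) is not intersected at this z (z outside [8.5, 31]); Taking the union: the regions partially overlap (shared area 93.29 mm²), so the edge portions inside another operand are dropped and the merged outline is re-measured after clipping — boundary = 69.01 mm. So its perimeter = 69.01 mm. Layer 76 is larger (137.62 vs 69.01 mm).

layer 76 (z = 22.8 mm)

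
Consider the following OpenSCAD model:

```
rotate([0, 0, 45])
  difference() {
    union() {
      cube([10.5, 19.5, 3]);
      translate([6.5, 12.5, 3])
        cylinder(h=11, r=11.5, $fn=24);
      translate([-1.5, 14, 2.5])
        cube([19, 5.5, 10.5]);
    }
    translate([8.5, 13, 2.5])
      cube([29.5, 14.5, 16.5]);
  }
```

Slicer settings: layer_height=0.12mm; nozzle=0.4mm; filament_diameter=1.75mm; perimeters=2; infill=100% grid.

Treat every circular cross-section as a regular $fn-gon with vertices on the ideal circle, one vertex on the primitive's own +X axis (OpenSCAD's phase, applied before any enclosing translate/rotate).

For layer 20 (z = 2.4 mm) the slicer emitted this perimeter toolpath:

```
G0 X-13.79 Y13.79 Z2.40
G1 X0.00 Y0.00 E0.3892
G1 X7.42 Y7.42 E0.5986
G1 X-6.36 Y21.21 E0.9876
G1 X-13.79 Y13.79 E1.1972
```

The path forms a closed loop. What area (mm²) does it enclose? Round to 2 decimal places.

204.68 mm²

Apply the shoelace formula to the sequence of (X, Y) vertices; enclosed area = 204.68 mm².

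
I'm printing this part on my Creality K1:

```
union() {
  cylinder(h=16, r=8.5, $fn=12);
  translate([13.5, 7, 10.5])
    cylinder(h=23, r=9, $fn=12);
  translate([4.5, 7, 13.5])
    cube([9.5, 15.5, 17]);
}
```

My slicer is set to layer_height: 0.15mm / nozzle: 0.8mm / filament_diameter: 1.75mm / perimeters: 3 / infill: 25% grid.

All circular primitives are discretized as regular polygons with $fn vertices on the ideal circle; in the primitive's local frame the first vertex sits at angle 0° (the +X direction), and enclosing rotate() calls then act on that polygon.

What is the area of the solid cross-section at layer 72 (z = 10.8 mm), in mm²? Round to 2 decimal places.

449.90 mm²

At z = 10.8 mm: the r=8.5 cylinder gives a regular 12-gon of circumradius 8.5 (constant along its height) (area = (12/2)·8.500²·sin(360°/12) = 216.75 mm²); the r=9 cylinder at (13.5, 7) contributes a regular 12-gon of circumradius 9 (area = (12/2)·9.000²·sin(360°/12) = 243.00 mm²); the cube at (4.5, 7) is not intersected at this z (z outside [13.5, 30.5]); Merging all regions: the regions partially overlap — summed areas 459.75 mm² minus the doubly-counted overlap 9.85 mm² gives 449.90 mm² — area = 449.90 mm². Overall, the cross-section is a single solid region. Net area = 449.90 mm².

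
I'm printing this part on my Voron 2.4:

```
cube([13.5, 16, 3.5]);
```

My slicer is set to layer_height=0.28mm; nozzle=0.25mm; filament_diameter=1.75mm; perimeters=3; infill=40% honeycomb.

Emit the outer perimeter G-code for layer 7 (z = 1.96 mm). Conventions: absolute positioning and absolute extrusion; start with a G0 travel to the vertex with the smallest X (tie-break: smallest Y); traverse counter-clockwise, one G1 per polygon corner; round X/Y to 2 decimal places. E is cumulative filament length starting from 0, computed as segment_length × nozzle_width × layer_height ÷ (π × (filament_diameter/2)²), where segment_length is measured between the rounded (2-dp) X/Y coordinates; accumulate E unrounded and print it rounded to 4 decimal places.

At z = 1.96 mm: the 13.5×16 cube contributes its full rectangle. The outline is a single polygon with 4 vertices. Extrusion per mm of travel: 0.25 × 0.28 / (π × 0.875²) = 0.029103. Accumulating E over each segment gives final E = 1.7171.

G0 X0.00 Y0.00 Z1.96
G1 X13.50 Y0.00 E0.3929
G1 X13.50 Y16.00 E0.8585
G1 X0.00 Y16.00 E1.2514
G1 X0.00 Y0.00 E1.7171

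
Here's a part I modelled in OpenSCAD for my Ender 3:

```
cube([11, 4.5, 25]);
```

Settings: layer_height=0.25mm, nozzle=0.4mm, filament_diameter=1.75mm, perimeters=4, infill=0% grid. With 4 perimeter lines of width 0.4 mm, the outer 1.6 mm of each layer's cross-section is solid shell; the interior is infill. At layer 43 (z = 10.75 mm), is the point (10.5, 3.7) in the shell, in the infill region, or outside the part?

shell

At z = 10.75 mm: the cube is present — its section is the full 11×4.5 rectangle. Overall, the cross-section is a single solid region. The nearest boundary edge runs (11.00, 0.00)→(11.00, 4.50); distance from the point to it = 0.50 mm. The point is inside the cross-section, 0.50 mm from the nearest boundary — within the 1.6 mm shell band (4 × 0.4).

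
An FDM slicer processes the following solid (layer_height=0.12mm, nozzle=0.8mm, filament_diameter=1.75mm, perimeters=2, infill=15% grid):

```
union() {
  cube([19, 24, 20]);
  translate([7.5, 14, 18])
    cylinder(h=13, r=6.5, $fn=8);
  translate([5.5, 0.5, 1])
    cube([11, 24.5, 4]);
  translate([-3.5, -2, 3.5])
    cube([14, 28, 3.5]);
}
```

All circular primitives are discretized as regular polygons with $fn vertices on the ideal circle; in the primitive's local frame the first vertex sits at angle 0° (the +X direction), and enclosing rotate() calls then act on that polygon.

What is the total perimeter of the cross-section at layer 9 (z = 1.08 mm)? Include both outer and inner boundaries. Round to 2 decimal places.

88.00 mm

At z = 1.08 mm: the 19×24 cube contributes its full rectangle (perimeter 86.00 mm); the cylinder at (7.5, 14) is absent (z outside [18, 31]); the 11×24.5 cube at (5.5, 0.5) contributes its full rectangle (perimeter 71.00 mm); the cube at (-3.5, -2) is absent (z outside [3.5, 7]); Taking the union: the regions partially overlap (shared area 258.50 mm²), so the edge portions inside another operand are dropped and the merged outline is re-measured after clipping — boundary = 88.00 mm. Overall, the cross-section is a single solid region. Total boundary length (outer) = 88.00 mm.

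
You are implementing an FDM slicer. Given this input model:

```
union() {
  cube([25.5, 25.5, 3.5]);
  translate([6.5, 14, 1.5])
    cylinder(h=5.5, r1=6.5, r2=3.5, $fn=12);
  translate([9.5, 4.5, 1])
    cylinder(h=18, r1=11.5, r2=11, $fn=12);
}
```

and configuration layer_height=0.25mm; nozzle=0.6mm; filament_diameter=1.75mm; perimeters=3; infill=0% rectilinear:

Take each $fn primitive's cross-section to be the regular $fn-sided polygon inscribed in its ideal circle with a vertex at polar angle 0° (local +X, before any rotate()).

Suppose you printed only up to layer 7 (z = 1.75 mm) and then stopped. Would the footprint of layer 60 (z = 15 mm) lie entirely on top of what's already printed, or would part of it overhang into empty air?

Compare the two slices. At z = 1.75: the cube (footprint 25.5×25.5) is included at this height (area 650.25 mm²); the cone at (6.5, 14): at t=0.045 of its height the radius interpolates to r₁+(r₂−r₁)t = 6.364, giving a regular 12-gon of that circumradius (area = (12/2)·6.364²·sin(360°/12) = 121.49 mm²); the cone at (9.5, 4.5) (r1=11.5→r2=11) has section circumradius 11.479 here — a regular 12-gon (area = (12/2)·11.479²·sin(360°/12) = 395.31 mm²); Taking the union: the regions partially overlap — summed areas 1167.05 mm² minus the doubly-counted overlap 403.79 mm² gives 763.26 mm² — area = 763.26 mm². At z = 15: the cube is not intersected at this z (z outside [0, 3.5]); the cone at (6.5, 14) is absent (z outside [1.5, 7]); the cone at (9.5, 4.5): at t=0.778 of its height the radius interpolates to r₁+(r₂−r₁)t = 11.111, giving a regular 12-gon of that circumradius (area = (12/2)·11.111²·sin(360°/12) = 370.37 mm²); Combining (union): only the cone at (9.5, 4.5) is present, so the union is just that shape — area = 370.37 mm². Checking containment: the cross-section at z = 15 is a subset of the cross-section at z = 1.75.

entirely on top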